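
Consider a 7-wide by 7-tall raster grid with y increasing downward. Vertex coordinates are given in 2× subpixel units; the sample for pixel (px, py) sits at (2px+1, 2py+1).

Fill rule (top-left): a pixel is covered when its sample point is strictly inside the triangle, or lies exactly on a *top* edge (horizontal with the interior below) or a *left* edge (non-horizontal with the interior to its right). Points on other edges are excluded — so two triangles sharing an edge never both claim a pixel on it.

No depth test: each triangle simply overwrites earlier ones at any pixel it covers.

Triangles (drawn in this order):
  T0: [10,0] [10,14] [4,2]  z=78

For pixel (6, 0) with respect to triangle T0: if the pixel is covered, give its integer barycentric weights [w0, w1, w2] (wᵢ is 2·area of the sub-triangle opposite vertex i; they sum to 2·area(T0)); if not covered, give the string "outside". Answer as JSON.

T0:
  2·area = 84
  edge (10, 0)→(10, 14): d=(0,14) right/bottom  bias=-1
  edge (10, 14)→(4, 2): d=(-6,-12) top-left  bias=+0
  edge (4, 2)→(10, 0): d=(6,-2) top-left  bias=+0
    (3,0)@(7, 1): e=[42,42,0] → X  [on edge]
    (4,0)@(9, 1): e=[14,66,4] → X
    (5,0)@(11, 1): e=[-14,90,8] → .
    (0,1)@(1, 3): e=[126,-42,0] → .  [on edge]
    (2,1)@(5, 3): e=[70,6,8] → X
    (5,1)@(11, 3): e=[-14,78,20] → .
    (2,2)@(5, 5): e=[70,-6,20] → .
    (3,2)@(7, 5): e=[42,18,24] → X
    (5,2)@(11, 5): e=[-14,66,32] → .
    (3,3)@(7, 7): e=[42,6,36] → X
    (5,3)@(11, 7): e=[-14,54,44] → .
    (3,4)@(7, 9): e=[42,-6,48] → .
  covered (11 px):
    . . . X X . .
    . . X X X . .
    . . . X X . .
    . . . X X . .
    . . . . X . .
    . . . . X . .
    . . . . . . .

Final: "outside"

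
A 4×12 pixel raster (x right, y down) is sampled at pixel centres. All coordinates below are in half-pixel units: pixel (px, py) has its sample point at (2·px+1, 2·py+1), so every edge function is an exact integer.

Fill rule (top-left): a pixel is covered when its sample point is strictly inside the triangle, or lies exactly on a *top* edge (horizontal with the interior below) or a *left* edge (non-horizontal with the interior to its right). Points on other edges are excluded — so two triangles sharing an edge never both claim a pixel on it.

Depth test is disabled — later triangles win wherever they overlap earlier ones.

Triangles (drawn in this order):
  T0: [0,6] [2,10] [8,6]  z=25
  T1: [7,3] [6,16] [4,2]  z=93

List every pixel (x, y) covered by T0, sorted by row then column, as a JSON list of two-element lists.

T0:
  2·area = 32  (B↔C swapped to make it positive)
  edge (0, 6)→(8, 6): d=(8,0) top-left  bias=+0
  edge (8, 6)→(2, 10): d=(-6,4) right/bottom  bias=-1
  edge (2, 10)→(0, 6): d=(-2,-4) top-left  bias=+0
    (0,3)@(1, 7): e=[8,22,2] → #
    (1,3)@(3, 7): e=[8,14,10] → #
    (2,3)@(5, 7): e=[8,6,18] → #
    (3,3)@(7, 7): e=[8,-2,26] → ·
    (0,4)@(1, 9): e=[24,10,-2] → ·
    (1,4)@(3, 9): e=[24,2,6] → #
    (2,4)@(5, 9): e=[24,-6,14] → ·
    (1,5)@(3, 11): e=[40,-10,2] → ·
  covered (4 px):
    · · · ·
    · · · ·
    · · · ·
    # # # ·
    · # · ·
    · · · ·
    · · · ·
    · · · ·
    · · · ·
    · · · ·
    · · · ·
    · · · ·
T1:
  2·area = 40
  edge (7, 3)→(6, 16): d=(-1,13) right/bottom  bias=-1
  edge (6, 16)→(4, 2): d=(-2,-14) top-left  bias=+0
  edge (4, 2)→(7, 3): d=(3,1) right/bottom  bias=-1
    (0,0)@(1, 1): e=[80,-40,0] → ·  [on edge]
    (2,1)@(5, 3): e=[26,12,2] → #
    (3,1)@(7, 3): e=[0,40,0] → ·  [on edge]
    (2,2)@(5, 5): e=[24,8,8] → #
    (3,2)@(7, 5): e=[-2,36,6] → ·
    (2,3)@(5, 7): e=[22,4,14] → #
    (3,3)@(7, 7): e=[-4,32,12] → ·
    (2,4)@(5, 9): e=[20,0,20] → #  [on edge]
    (3,4)@(7, 9): e=[-6,28,18] → ·
    (2,5)@(5, 11): e=[18,-4,26] → ·
    (3,11)@(7, 23): e=[-20,0,60] → ·  [on edge]
  covered (4 px):
    · · · ·
    · · # ·
    · · # ·
    · · # ·
    · · # ·
    · · · ·
    · · · ·
    · · · ·
    · · · ·
    · · · ·
    · · · ·
    · · · ·

Answer: [[0,3],[1,3],[2,3],[1,4]]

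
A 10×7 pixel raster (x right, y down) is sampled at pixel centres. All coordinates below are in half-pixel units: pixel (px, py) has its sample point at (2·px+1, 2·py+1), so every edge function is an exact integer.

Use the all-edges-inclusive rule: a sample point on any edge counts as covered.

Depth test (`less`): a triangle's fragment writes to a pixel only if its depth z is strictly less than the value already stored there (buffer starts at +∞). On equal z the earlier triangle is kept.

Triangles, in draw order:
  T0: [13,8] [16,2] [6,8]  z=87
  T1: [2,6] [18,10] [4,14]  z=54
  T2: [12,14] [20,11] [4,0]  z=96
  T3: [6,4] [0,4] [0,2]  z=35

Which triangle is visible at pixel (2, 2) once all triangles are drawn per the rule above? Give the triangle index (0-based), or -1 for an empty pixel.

T0:
  2·area = 42  (B↔C swapped to make it positive)
  edge (13, 8)→(6, 8): d=(-7,0) inclusive
  edge (6, 8)→(16, 2): d=(10,-6) inclusive
  edge (16, 2)→(13, 8): d=(-3,6) inclusive
    (7,1)@(15, 3): e=[35,4,3] → #
    (8,1)@(17, 3): e=[35,16,-9] → ·
    (5,2)@(11, 5): e=[21,0,21] → #  [on edge]
    (6,2)@(13, 5): e=[21,12,9] → #
    (7,2)@(15, 5): e=[21,24,-3] → ·
    (4,3)@(9, 7): e=[7,8,27] → #
    (7,3)@(15, 7): e=[7,44,-9] → ·
    (4,4)@(9, 9): e=[-7,28,21] → ·
    (5,4)@(11, 9): e=[-7,40,9] → ·
    (6,4)@(13, 9): e=[-7,52,-3] → ·
    (0,5)@(1, 11): e=[-21,0,63] → ·  [on edge]
  covered (6 px):
    · · · · · · · · · ·
    · · · · · · · # · ·
    · · · · · # # · · ·
    · · · · # # # · · ·
    · · · · · · · · · ·
    · · · · · · · · · ·
    · · · · · · · · · ·
T1:
  2·area = 120
  edge (2, 6)→(18, 10): d=(16,4) inclusive
  edge (18, 10)→(4, 14): d=(-14,4) inclusive
  edge (4, 14)→(2, 6): d=(-2,-8) inclusive
    (1,3)@(3, 7): e=[12,102,6] → #
    (2,3)@(5, 7): e=[4,94,22] → #
    (3,3)@(7, 7): e=[-4,86,38] → ·
    (1,4)@(3, 9): e=[44,74,2] → #
    (3,4)@(7, 9): e=[28,58,34] → #
    (4,4)@(9, 9): e=[20,50,50] → #
    (5,4)@(11, 9): e=[12,42,66] → #
    (6,4)@(13, 9): e=[4,34,82] → #
    (7,4)@(15, 9): e=[-4,26,98] → ·
    (1,5)@(3, 11): e=[76,46,-2] → ·
    (2,5)@(5, 11): e=[68,38,14] → #
    (7,5)@(15, 11): e=[28,-2,94] → ·
  covered (15 px):
    · · · · · · · · · ·
    · · · · · · · · · ·
    · · · · · · · · · ·
    · # # · · · · · · ·
    · # # # # # # · · ·
    · · # # # # # · · ·
    · · # # · · · · · ·
T2:
  2·area = 136  (B↔C swapped to make it positive)
  edge (12, 14)→(4, 0): d=(-8,-14) inclusive
  edge (4, 0)→(20, 11): d=(16,11) inclusive
  edge (20, 11)→(12, 14): d=(-8,3) inclusive
    (2,0)@(5, 1): e=[6,5,125] → #
    (3,0)@(7, 1): e=[34,-17,119] → ·
    (2,1)@(5, 3): e=[-10,37,109] → ·
    (3,1)@(7, 3): e=[18,15,103] → #
    (4,1)@(9, 3): e=[46,-7,97] → ·
    (3,2)@(7, 5): e=[2,47,87] → #
    (4,2)@(9, 5): e=[30,25,81] → #
    (5,2)@(11, 5): e=[58,3,75] → #
    (6,2)@(13, 5): e=[86,-19,69] → ·
    (3,3)@(7, 7): e=[-14,79,71] → ·
    (4,3)@(9, 7): e=[14,57,65] → #
    (6,3)@(13, 7): e=[70,13,53] → #
  covered (18 px):
    · · # · · · · · · ·
    · · · # · · · · · ·
    · · · # # # · · · ·
    · · · · # # # · · ·
    · · · · · # # # # ·
    · · · · · # # # # #
    · · · · · · # · · ·
T3:
  2·area = 12
  edge (6, 4)→(0, 4): d=(-6,0) inclusive
  edge (0, 4)→(0, 2): d=(0,-2) inclusive
  edge (0, 2)→(6, 4): d=(6,2) inclusive
    (0,1)@(1, 3): e=[6,2,4] → #
    (1,1)@(3, 3): e=[6,6,0] → #  [on edge]
    (2,1)@(5, 3): e=[6,10,-4] → ·
    (0,2)@(1, 5): e=[-6,2,16] → ·
    (1,2)@(3, 5): e=[-6,6,12] → ·
    (4,2)@(9, 5): e=[-6,18,0] → ·  [on edge]
    (7,3)@(15, 7): e=[-18,30,0] → ·  [on edge]
  covered (2 px):
    · · · · · · · · · ·
    # # · · · · · · · ·
    · · · · · · · · · ·
    · · · · · · · · · ·
    · · · · · · · · · ·
    · · · · · · · · · ·
    · · · · · · · · · ·

Z-buffer (winner per pixel, '.' = empty):
  . . 2 . . . . . . .
  3 3 . 2 . . . 0 . .
  . . . 2 2 0 0 . . .
  . 1 1 . 0 0 0 . . .
  . 1 1 1 1 1 1 2 2 .
  . . 1 1 1 1 1 2 2 2
  . . 1 1 . . 2 . . .

Final: -1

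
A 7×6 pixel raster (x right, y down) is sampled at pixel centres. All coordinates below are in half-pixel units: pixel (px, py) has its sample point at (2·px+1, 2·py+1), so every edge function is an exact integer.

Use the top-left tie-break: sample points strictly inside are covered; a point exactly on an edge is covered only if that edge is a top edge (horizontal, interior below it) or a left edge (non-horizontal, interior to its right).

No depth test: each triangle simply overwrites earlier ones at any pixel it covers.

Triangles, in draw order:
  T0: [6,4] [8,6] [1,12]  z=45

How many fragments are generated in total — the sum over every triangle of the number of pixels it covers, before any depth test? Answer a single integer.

T0:
  2·area = 26
  edge (6, 4)→(8, 6): d=(2,2) right/bottom  bias=-1
  edge (8, 6)→(1, 12): d=(-7,6) right/bottom  bias=-1
  edge (1, 12)→(6, 4): d=(5,-8) top-left  bias=+0
    (1,0)@(3, 1): e=[0,65,-39] → ·  [on edge]
    (2,1)@(5, 3): e=[0,39,-13] → ·  [on edge]
    (3,2)@(7, 5): e=[0,13,13] → ·  [on edge]
    (2,3)@(5, 7): e=[8,11,7] → #
    (3,3)@(7, 7): e=[4,-1,23] → ·
    (4,3)@(9, 7): e=[0,-13,39] → ·  [on edge]
    (1,4)@(3, 9): e=[16,9,1] → #
    (2,4)@(5, 9): e=[12,-3,17] → ·
    (5,4)@(11, 9): e=[0,-39,65] → ·  [on edge]
    (1,5)@(3, 11): e=[20,-5,11] → ·
    (6,5)@(13, 11): e=[0,-65,91] → ·  [on edge]
  covered (2 px):
    · · · · · · ·
    · · · · · · ·
    · · · · · · ·
    · · # · · · ·
    · # · · · · ·
    · · · · · · ·

Result: 2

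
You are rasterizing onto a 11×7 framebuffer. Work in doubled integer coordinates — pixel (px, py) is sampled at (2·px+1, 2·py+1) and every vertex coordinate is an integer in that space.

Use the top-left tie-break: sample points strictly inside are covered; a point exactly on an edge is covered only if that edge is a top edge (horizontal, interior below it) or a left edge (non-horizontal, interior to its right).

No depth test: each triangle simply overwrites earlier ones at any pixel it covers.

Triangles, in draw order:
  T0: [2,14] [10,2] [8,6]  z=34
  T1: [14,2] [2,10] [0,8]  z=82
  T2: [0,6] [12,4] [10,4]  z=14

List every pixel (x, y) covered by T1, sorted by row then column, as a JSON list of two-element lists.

T0:
  2·area = 8
  edge (2, 14)→(10, 2): d=(8,-12) top-left  bias=+0
  edge (10, 2)→(8, 6): d=(-2,4) right/bottom  bias=-1
  edge (8, 6)→(2, 14): d=(-6,8) right/bottom  bias=-1
    (3,3)@(7, 7): e=[4,2,2] → #
    (4,3)@(9, 7): e=[28,-6,-14] → ·
    (3,4)@(7, 9): e=[20,-2,-10] → ·
  covered (1 px):
    · · · · · · · · · · ·
    · · · · · · · · · · ·
    · · · · · · · · · · ·
    · · · # · · · · · · ·
    · · · · · · · · · · ·
    · · · · · · · · · · ·
    · · · · · · · · · · ·
T1:
  2·area = 40
  edge (14, 2)→(2, 10): d=(-12,8) right/bottom  bias=-1
  edge (2, 10)→(0, 8): d=(-2,-2) top-left  bias=+0
  edge (0, 8)→(14, 2): d=(14,-6) top-left  bias=+0
    (3,2)@(7, 5): e=[20,20,0] → #  [on edge]
    (4,2)@(9, 5): e=[4,24,12] → #
    (5,2)@(11, 5): e=[-12,28,24] → ·
    (1,3)@(3, 7): e=[28,8,4] → #
    (2,3)@(5, 7): e=[12,12,16] → #
    (3,3)@(7, 7): e=[-4,16,28] → ·
    (4,3)@(9, 7): e=[-20,20,40] → ·
    (0,4)@(1, 9): e=[20,0,20] → #  [on edge]
    (2,4)@(5, 9): e=[-12,8,44] → ·
    (0,5)@(1, 11): e=[-4,-4,48] → ·
    (1,5)@(3, 11): e=[-20,0,60] → ·  [on edge]
    (2,6)@(5, 13): e=[-60,0,100] → ·  [on edge]
  covered (6 px):
    · · · · · · · · · · ·
    · · · · · · · · · · ·
    · · · # # · · · · · ·
    · # # · · · · · · · ·
    # # · · · · · · · · ·
    · · · · · · · · · · ·
    · · · · · · · · · · ·
T2:
  2·area = 4  (B↔C swapped to make it positive)
  edge (0, 6)→(10, 4): d=(10,-2) top-left  bias=+0
  edge (10, 4)→(12, 4): d=(2,0) top-left  bias=+0
  edge (12, 4)→(0, 6): d=(-12,2) right/bottom  bias=-1
    (7,1)@(15, 3): e=[0,-2,6] → ·  [on edge]
    (2,2)@(5, 5): e=[0,2,2] → #  [on edge]
    (3,2)@(7, 5): e=[4,2,-2] → ·
    (2,3)@(5, 7): e=[20,6,-22] → ·
  covered (1 px):
    · · · · · · · · · · ·
    · · · · · · · · · · ·
    · · # · · · · · · · ·
    · · · · · · · · · · ·
    · · · · · · · · · · ·
    · · · · · · · · · · ·
    · · · · · · · · · · ·

Answer: [[3,2],[4,2],[1,3],[2,3],[0,4],[1,4]]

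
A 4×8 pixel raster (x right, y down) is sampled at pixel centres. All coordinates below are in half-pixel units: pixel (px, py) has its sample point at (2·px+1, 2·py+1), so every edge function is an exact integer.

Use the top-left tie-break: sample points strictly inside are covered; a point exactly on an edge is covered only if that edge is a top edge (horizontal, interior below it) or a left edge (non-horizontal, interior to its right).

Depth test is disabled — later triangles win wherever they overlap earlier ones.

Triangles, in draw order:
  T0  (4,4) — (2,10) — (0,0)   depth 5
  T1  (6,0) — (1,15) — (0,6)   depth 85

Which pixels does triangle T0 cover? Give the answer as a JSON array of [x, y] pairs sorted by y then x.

T0:
  2·area = 32
  edge (4, 4)→(2, 10): d=(-2,6) right/bottom  bias=-1
  edge (2, 10)→(0, 0): d=(-2,-10) top-left  bias=+0
  edge (0, 0)→(4, 4): d=(4,4) right/bottom  bias=-1
    (0,0)@(1, 1): e=[24,8,0] → ·  [on edge]
    (2,0)@(5, 1): e=[0,48,-16] → ·  [on edge]
    (0,1)@(1, 3): e=[20,4,8] → █
    (1,1)@(3, 3): e=[8,24,0] → ·  [on edge]
    (0,2)@(1, 5): e=[16,0,16] → █  [on edge]
    (1,2)@(3, 5): e=[4,20,8] → █
    (2,2)@(5, 5): e=[-8,40,0] → ·  [on edge]
    (0,3)@(1, 7): e=[12,-4,24] → ·
    (1,3)@(3, 7): e=[0,16,16] → ·  [on edge]
    (3,3)@(7, 7): e=[-24,56,0] → ·  [on edge]
    (0,6)@(1, 13): e=[0,-16,48] → ·  [on edge]
    (1,7)@(3, 15): e=[-16,0,48] → ·  [on edge]
  covered (3 px):
    · · · ·
    █ · · ·
    █ █ · ·
    · · · ·
    · · · ·
    · · · ·
    · · · ·
    · · · ·
T1:
  2·area = 60
  edge (6, 0)→(1, 15): d=(-5,15) right/bottom  bias=-1
  edge (1, 15)→(0, 6): d=(-1,-9) top-left  bias=+0
  edge (0, 6)→(6, 0): d=(6,-6) top-left  bias=+0
    (2,0)@(5, 1): e=[10,50,0] → █  [on edge]
    (3,0)@(7, 1): e=[-20,68,12] → ·
    (1,1)@(3, 3): e=[30,30,0] → █  [on edge]
    (2,1)@(5, 3): e=[0,48,12] → ·  [on edge]
    (0,2)@(1, 5): e=[50,10,0] → █  [on edge]
    (2,2)@(5, 5): e=[-10,46,24] → ·
    (0,3)@(1, 7): e=[40,8,12] → █
    (2,3)@(5, 7): e=[-20,44,36] → ·
    (0,4)@(1, 9): e=[30,6,24] → █
    (1,4)@(3, 9): e=[0,24,36] → ·  [on edge]
    (0,5)@(1, 11): e=[20,4,36] → █
    (1,5)@(3, 11): e=[-10,22,48] → ·
    (0,7)@(1, 15): e=[0,0,60] → ·  [on edge]
  covered (9 px):
    · · █ ·
    · █ · ·
    █ █ · ·
    █ █ · ·
    █ · · ·
    █ · · ·
    █ · · ·
    · · · ·

Final: [[0,1],[0,2],[1,2]]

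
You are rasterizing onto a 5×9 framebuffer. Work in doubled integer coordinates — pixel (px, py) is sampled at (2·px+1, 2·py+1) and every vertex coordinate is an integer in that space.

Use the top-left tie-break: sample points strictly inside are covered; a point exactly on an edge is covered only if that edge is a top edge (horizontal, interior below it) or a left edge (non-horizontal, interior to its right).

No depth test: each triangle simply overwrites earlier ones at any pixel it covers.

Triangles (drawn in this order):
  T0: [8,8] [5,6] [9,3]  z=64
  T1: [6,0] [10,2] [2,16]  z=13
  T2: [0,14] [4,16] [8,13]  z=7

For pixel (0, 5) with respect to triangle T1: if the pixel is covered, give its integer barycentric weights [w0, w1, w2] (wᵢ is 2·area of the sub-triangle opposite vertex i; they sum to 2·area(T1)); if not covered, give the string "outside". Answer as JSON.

T0:
  2·area = 17
  edge (8, 8)→(5, 6): d=(-3,-2) top-left  bias=+0
  edge (5, 6)→(9, 3): d=(4,-3) top-left  bias=+0
  edge (9, 3)→(8, 8): d=(-1,5) right/bottom  bias=-1
    (4,1)@(9, 3): e=[17,0,0] → .  [on edge]
    (3,2)@(7, 5): e=[7,2,8] → X
    (4,2)@(9, 5): e=[11,8,-2] → .
    (3,3)@(7, 7): e=[1,10,6] → X
    (4,3)@(9, 7): e=[5,16,-4] → .
    (0,4)@(1, 9): e=[-17,0,34] → .  [on edge]
    (3,4)@(7, 9): e=[-5,18,4] → .
    (3,6)@(7, 13): e=[-17,34,0] → .  [on edge]
  covered (2 px):
    . . . . .
    . . . . .
    . . . X .
    . . . X .
    . . . . .
    . . . . .
    . . . . .
    . . . . .
    . . . . .
T1:
  2·area = 72
  edge (6, 0)→(10, 2): d=(4,2) right/bottom  bias=-1
  edge (10, 2)→(2, 16): d=(-8,14) right/bottom  bias=-1
  edge (2, 16)→(6, 0): d=(4,-16) top-left  bias=+0
    (3,0)@(7, 1): e=[2,50,20] → X
    (4,0)@(9, 1): e=[-2,22,52] → .
    (3,1)@(7, 3): e=[10,34,28] → X
    (4,1)@(9, 3): e=[6,6,60] → X
    (2,2)@(5, 5): e=[22,46,4] → X
    (4,2)@(9, 5): e=[14,-10,68] → .
    (2,3)@(5, 7): e=[30,30,12] → X
    (4,3)@(9, 7): e=[22,-26,76] → .
    (2,4)@(5, 9): e=[38,14,20] → X
    (3,4)@(7, 9): e=[34,-14,52] → .
    (2,5)@(5, 11): e=[46,-2,28] → .
    (1,6)@(3, 13): e=[58,10,4] → X
  covered (9 px):
    . . . X .
    . . . X X
    . . X X .
    . . X X .
    . . X . .
    . . . . .
    . X . . .
    . . . . .
    . . . . .
T2:
  2·area = 20  (B↔C swapped to make it positive)
  edge (0, 14)→(8, 13): d=(8,-1) top-left  bias=+0
  edge (8, 13)→(4, 16): d=(-4,3) right/bottom  bias=-1
  edge (4, 16)→(0, 14): d=(-4,-2) top-left  bias=+0
    (1,7)@(3, 15): e=[11,7,2] → X
    (2,7)@(5, 15): e=[13,1,6] → X
    (3,7)@(7, 15): e=[15,-5,10] → .
    (1,8)@(3, 17): e=[27,-1,-6] → .
    (2,8)@(5, 17): e=[29,-7,-2] → .
  covered (2 px):
    . . . . .
    . . . . .
    . . . . .
    . . . . .
    . . . . .
    . . . . .
    . . . . .
    . X X . .
    . . . . .

Final: "outside"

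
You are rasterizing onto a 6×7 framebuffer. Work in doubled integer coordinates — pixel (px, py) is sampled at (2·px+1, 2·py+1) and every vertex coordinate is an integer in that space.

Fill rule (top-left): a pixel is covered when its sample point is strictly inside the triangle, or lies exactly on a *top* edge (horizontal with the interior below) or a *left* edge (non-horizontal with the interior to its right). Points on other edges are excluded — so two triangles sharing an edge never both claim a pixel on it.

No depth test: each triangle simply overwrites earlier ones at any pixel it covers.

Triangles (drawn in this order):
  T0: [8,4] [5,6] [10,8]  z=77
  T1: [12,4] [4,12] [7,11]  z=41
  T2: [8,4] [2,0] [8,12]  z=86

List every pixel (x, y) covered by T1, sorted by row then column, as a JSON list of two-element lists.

T0:
  2·area = 16  (B↔C swapped to make it positive)
  edge (8, 4)→(10, 8): d=(2,4) right/bottom  bias=-1
  edge (10, 8)→(5, 6): d=(-5,-2) top-left  bias=+0
  edge (5, 6)→(8, 4): d=(3,-2) top-left  bias=+0
    (3,2)@(7, 5): e=[6,9,1] → #
    (4,2)@(9, 5): e=[-2,13,5] → ·
    (3,3)@(7, 7): e=[10,-1,7] → ·
    (4,3)@(9, 7): e=[2,3,11] → #
    (5,3)@(11, 7): e=[-6,7,15] → ·
    (4,4)@(9, 9): e=[6,-7,17] → ·
  covered (2 px):
    · · · · · ·
    · · · · · ·
    · · · # · ·
    · · · · # ·
    · · · · · ·
    · · · · · ·
    · · · · · ·
T1:
  2·area = 16  (B↔C swapped to make it positive)
  edge (12, 4)→(7, 11): d=(-5,7) right/bottom  bias=-1
  edge (7, 11)→(4, 12): d=(-3,1) right/bottom  bias=-1
  edge (4, 12)→(12, 4): d=(8,-8) top-left  bias=+0
    (5,2)@(11, 5): e=[2,14,0] → #  [on edge]
    (4,3)@(9, 7): e=[6,10,0] → #  [on edge]
    (5,3)@(11, 7): e=[-8,8,16] → ·
    (3,4)@(7, 9): e=[10,6,0] → #  [on edge]
    (4,4)@(9, 9): e=[-4,4,16] → ·
    (2,5)@(5, 11): e=[14,2,0] → #  [on edge]
    (3,5)@(7, 11): e=[0,0,16] → ·  [on edge]
    (0,6)@(1, 13): e=[32,0,-16] → ·  [on edge]
    (1,6)@(3, 13): e=[18,-2,0] → ·  [on edge]
    (2,6)@(5, 13): e=[4,-4,16] → ·
  covered (4 px):
    · · · · · ·
    · · · · · ·
    · · · · · #
    · · · · # ·
    · · · # · ·
    · · # · · ·
    · · · · · ·
T2:
  2·area = 48  (B↔C swapped to make it positive)
  edge (8, 4)→(8, 12): d=(0,8) right/bottom  bias=-1
  edge (8, 12)→(2, 0): d=(-6,-12) top-left  bias=+0
  edge (2, 0)→(8, 4): d=(6,4) right/bottom  bias=-1
    (1,0)@(3, 1): e=[40,6,2] → #
    (2,0)@(5, 1): e=[24,30,-6] → ·
    (1,1)@(3, 3): e=[40,-6,14] → ·
    (2,1)@(5, 3): e=[24,18,6] → #
    (3,1)@(7, 3): e=[8,42,-2] → ·
    (2,2)@(5, 5): e=[24,6,18] → #
    (3,2)@(7, 5): e=[8,30,10] → #
    (4,2)@(9, 5): e=[-8,54,2] → ·
    (2,3)@(5, 7): e=[24,-6,30] → ·
    (3,3)@(7, 7): e=[8,18,22] → #
    (4,3)@(9, 7): e=[-8,42,14] → ·
    (3,4)@(7, 9): e=[8,6,34] → #
  covered (6 px):
    · # · · · ·
    · · # · · ·
    · · # # · ·
    · · · # · ·
    · · · # · ·
    · · · · · ·
    · · · · · ·

Result: [[5,2],[4,3],[3,4],[2,5]]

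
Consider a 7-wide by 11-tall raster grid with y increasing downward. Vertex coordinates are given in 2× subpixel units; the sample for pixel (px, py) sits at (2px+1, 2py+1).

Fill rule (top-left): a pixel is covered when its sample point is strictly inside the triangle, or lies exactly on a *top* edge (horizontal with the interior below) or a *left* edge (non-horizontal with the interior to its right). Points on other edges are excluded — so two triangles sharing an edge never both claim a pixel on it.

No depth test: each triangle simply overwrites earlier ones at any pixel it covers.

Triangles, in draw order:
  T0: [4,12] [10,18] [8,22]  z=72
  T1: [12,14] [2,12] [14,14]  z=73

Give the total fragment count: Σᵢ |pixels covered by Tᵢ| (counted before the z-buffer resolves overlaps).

T0:
  2·area = 36
  edge (4, 12)→(10, 18): d=(6,6) right/bottom  bias=-1
  edge (10, 18)→(8, 22): d=(-2,4) right/bottom  bias=-1
  edge (8, 22)→(4, 12): d=(-4,-10) top-left  bias=+0
    (0,4)@(1, 9): e=[0,54,-18] → .  [on edge]
    (1,5)@(3, 11): e=[0,42,-6] → .  [on edge]
    (2,6)@(5, 13): e=[0,30,6] → .  [on edge]
    (3,7)@(7, 15): e=[0,18,18] → .  [on edge]
    (3,8)@(7, 17): e=[12,14,10] → X
    (4,8)@(9, 17): e=[0,6,30] → .  [on edge]
    (3,9)@(7, 19): e=[24,10,2] → X
    (4,9)@(9, 19): e=[12,2,22] → X
    (5,9)@(11, 19): e=[0,-6,42] → .  [on edge]
    (3,10)@(7, 21): e=[36,6,-6] → .
    (4,10)@(9, 21): e=[24,-2,14] → .
    (6,10)@(13, 21): e=[0,-18,54] → .  [on edge]
  covered (3 px):
    . . . . . . .
    . . . . . . .
    . . . . . . .
    . . . . . . .
    . . . . . . .
    . . . . . . .
    . . . . . . .
    . . . . . . .
    . . . X . . .
    . . . X X . .
    . . . . . . .
T1:
  2·area = 4
  edge (12, 14)→(2, 12): d=(-10,-2) top-left  bias=+0
  edge (2, 12)→(14, 14): d=(12,2) right/bottom  bias=-1
  edge (14, 14)→(12, 14): d=(-2,0) right/bottom  bias=-1
    (3,6)@(7, 13): e=[0,2,2] → X  [on edge]
    (4,6)@(9, 13): e=[4,-2,2] → .
    (3,7)@(7, 15): e=[-20,26,-2] → .
  covered (1 px):
    . . . . . . .
    . . . . . . .
    . . . . . . .
    . . . . . . .
    . . . . . . .
    . . . . . . .
    . . . X . . .
    . . . . . . .
    . . . . . . .
    . . . . . . .
    . . . . . . .

Result: 4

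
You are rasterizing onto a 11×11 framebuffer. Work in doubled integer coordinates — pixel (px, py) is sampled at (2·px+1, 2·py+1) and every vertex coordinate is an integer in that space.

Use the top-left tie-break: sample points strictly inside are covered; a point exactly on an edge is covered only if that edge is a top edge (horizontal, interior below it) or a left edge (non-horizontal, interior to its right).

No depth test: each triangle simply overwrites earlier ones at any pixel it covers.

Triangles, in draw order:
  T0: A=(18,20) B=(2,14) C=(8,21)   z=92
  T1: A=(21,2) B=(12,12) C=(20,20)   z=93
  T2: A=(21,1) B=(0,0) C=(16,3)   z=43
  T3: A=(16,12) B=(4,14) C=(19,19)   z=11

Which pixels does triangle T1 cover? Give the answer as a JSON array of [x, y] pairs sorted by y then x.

T0:
  2·area = 76  (B↔C swapped to make it positive)
  edge (18, 20)→(8, 21): d=(-10,1) right/bottom  bias=-1
  edge (8, 21)→(2, 14): d=(-6,-7) top-left  bias=+0
  edge (2, 14)→(18, 20): d=(16,6) right/bottom  bias=-1
    (1,7)@(3, 15): e=[65,1,10] → █
    (2,7)@(5, 15): e=[63,15,-2] → ·
    (1,8)@(3, 17): e=[45,-11,42] → ·
    (2,8)@(5, 17): e=[43,3,30] → █
    (3,8)@(7, 17): e=[41,17,18] → █
    (4,8)@(9, 17): e=[39,31,6] → █
    (5,8)@(11, 17): e=[37,45,-6] → ·
    (2,9)@(5, 19): e=[23,-9,62] → ·
    (3,9)@(7, 19): e=[21,5,50] → █
    (5,9)@(11, 19): e=[17,33,26] → █
    (6,9)@(13, 19): e=[15,47,14] → █
    (7,9)@(15, 19): e=[13,61,2] → █
  covered (9 px):
    · · · · · · · · · · ·
    · · · · · · · · · · ·
    · · · · · · · · · · ·
    · · · · · · · · · · ·
    · · · · · · · · · · ·
    · · · · · · · · · · ·
    · · · · · · · · · · ·
    · █ · · · · · · · · ·
    · · █ █ █ · · · · · ·
    · · · █ █ █ █ █ · · ·
    · · · · · · · · · · ·
T1:
  2·area = 152  (B↔C swapped to make it positive)
  edge (21, 2)→(20, 20): d=(-1,18) right/bottom  bias=-1
  edge (20, 20)→(12, 12): d=(-8,-8) top-left  bias=+0
  edge (12, 12)→(21, 2): d=(9,-10) top-left  bias=+0
    (0,0)@(1, 1): e=[361,0,-209] → ·  [on edge]
    (1,1)@(3, 3): e=[323,0,-171] → ·  [on edge]
    (2,2)@(5, 5): e=[285,0,-133] → ·  [on edge]
    (9,2)@(19, 5): e=[33,112,7] → █
    (10,2)@(21, 5): e=[-3,128,27] → ·
    (3,3)@(7, 7): e=[247,0,-95] → ·  [on edge]
    (8,3)@(17, 7): e=[67,80,5] → █
    (10,3)@(21, 7): e=[-5,112,45] → ·
    (4,4)@(9, 9): e=[209,0,-57] → ·  [on edge]
    (7,4)@(15, 9): e=[101,48,3] → █
    (10,4)@(21, 9): e=[-7,96,63] → ·
    (5,5)@(11, 11): e=[171,0,-19] → ·  [on edge]
    (6,6)@(13, 13): e=[133,0,19] → █  [on edge]
    (7,7)@(15, 15): e=[95,0,57] → █  [on edge]
    (8,8)@(17, 17): e=[57,0,95] → █  [on edge]
    (9,9)@(19, 19): e=[19,0,133] → █  [on edge]
    (10,10)@(21, 21): e=[-19,0,171] → ·  [on edge]
  covered (20 px):
    · · · · · · · · · · ·
    · · · · · · · · · · ·
    · · · · · · · · · █ ·
    · · · · · · · · █ █ ·
    · · · · · · · █ █ █ ·
    · · · · · · █ █ █ █ ·
    · · · · · · █ █ █ █ ·
    · · · · · · · █ █ █ ·
    · · · · · · · · █ █ ·
    · · · · · · · · · █ ·
    · · · · · · · · · · ·
T2:
  2·area = 47  (B↔C swapped to make it positive)
  edge (21, 1)→(16, 3): d=(-5,2) right/bottom  bias=-1
  edge (16, 3)→(0, 0): d=(-16,-3) top-left  bias=+0
  edge (0, 0)→(21, 1): d=(21,1) right/bottom  bias=-1
    (3,0)@(7, 1): e=[28,5,14] → █
    (4,0)@(9, 1): e=[24,11,12] → █
    (5,0)@(11, 1): e=[20,17,10] → █
    (6,0)@(13, 1): e=[16,23,8] → █
    (7,0)@(15, 1): e=[12,29,6] → █
    (8,0)@(17, 1): e=[8,35,4] → █
    (9,0)@(19, 1): e=[4,41,2] → █
    (10,0)@(21, 1): e=[0,47,0] → ·  [on edge]
    (3,1)@(7, 3): e=[18,-27,56] → ·
    (4,1)@(9, 3): e=[14,-21,54] → ·
    (5,1)@(11, 3): e=[10,-15,52] → ·
    (6,1)@(13, 3): e=[6,-9,50] → ·
    (5,2)@(11, 5): e=[0,-47,94] → ·  [on edge]
    (0,4)@(1, 9): e=[0,-141,188] → ·  [on edge]
  covered (7 px):
    · · · █ █ █ █ █ █ █ ·
    · · · · · · · · · · ·
    · · · · · · · · · · ·
    · · · · · · · · · · ·
    · · · · · · · · · · ·
    · · · · · · · · · · ·
    · · · · · · · · · · ·
    · · · · · · · · · · ·
    · · · · · · · · · · ·
    · · · · · · · · · · ·
    · · · · · · · · · · ·
T3:
  2·area = 90  (B↔C swapped to make it positive)
  edge (16, 12)→(19, 19): d=(3,7) right/bottom  bias=-1
  edge (19, 19)→(4, 14): d=(-15,-5) top-left  bias=+0
  edge (4, 14)→(16, 12): d=(12,-2) top-left  bias=+0
    (6,2)@(13, 5): e=[0,180,-90] → ·  [on edge]
    (0,6)@(1, 13): e=[108,0,-18] → ·  [on edge]
    (5,6)@(11, 13): e=[38,50,2] → █
    (6,6)@(13, 13): e=[24,60,6] → █
    (7,6)@(15, 13): e=[10,70,10] → █
    (8,6)@(17, 13): e=[-4,80,14] → ·
    (3,7)@(7, 15): e=[72,0,18] → █  [on edge]
    (4,7)@(9, 15): e=[58,10,22] → █
    (8,7)@(17, 15): e=[2,50,38] → █
    (9,7)@(19, 15): e=[-12,60,42] → ·
    (3,8)@(7, 17): e=[78,-30,42] → ·
    (4,8)@(9, 17): e=[64,-20,46] → ·
    (6,8)@(13, 17): e=[36,0,54] → █  [on edge]
    (9,9)@(19, 19): e=[0,0,90] → ·  [on edge]
  covered (12 px):
    · · · · · · · · · · ·
    · · · · · · · · · · ·
    · · · · · · · · · · ·
    · · · · · · · · · · ·
    · · · · · · · · · · ·
    · · · · · · · · · · ·
    · · · · · █ █ █ · · ·
    · · · █ █ █ █ █ █ · ·
    · · · · · · █ █ █ · ·
    · · · · · · · · · · ·
    · · · · · · · · · · ·

Final: [[9,2],[8,3],[9,3],[7,4],[8,4],[9,4],[6,5],[7,5],[8,5],[9,5],[6,6],[7,6],[8,6],[9,6],[7,7],[8,7],[9,7],[8,8],[9,8],[9,9]]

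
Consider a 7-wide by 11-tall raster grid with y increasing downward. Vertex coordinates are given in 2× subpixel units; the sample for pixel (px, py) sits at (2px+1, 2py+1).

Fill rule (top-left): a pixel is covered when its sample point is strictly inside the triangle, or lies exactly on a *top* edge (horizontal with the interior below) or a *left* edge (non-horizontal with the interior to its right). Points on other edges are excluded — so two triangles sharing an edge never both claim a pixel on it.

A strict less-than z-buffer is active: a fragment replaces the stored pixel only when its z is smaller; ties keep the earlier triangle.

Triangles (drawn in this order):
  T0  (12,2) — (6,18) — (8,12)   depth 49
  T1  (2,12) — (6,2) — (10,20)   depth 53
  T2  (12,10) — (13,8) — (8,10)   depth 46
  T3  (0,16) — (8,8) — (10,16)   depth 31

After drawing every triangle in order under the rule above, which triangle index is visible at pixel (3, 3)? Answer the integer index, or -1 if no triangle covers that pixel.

T0:
  2·area = 4
  edge (12, 2)→(6, 18): d=(-6,16) right/bottom  bias=-1
  edge (6, 18)→(8, 12): d=(2,-6) top-left  bias=+0
  edge (8, 12)→(12, 2): d=(4,-10) top-left  bias=+0
    (5,1)@(11, 3): e=[10,0,-6] → ·  [on edge]
    (4,4)@(9, 9): e=[6,0,-2] → ·  [on edge]
    (3,7)@(7, 15): e=[2,0,2] → #  [on edge]
    (4,7)@(9, 15): e=[-30,12,22] → ·
    (3,8)@(7, 17): e=[-10,4,10] → ·
    (2,10)@(5, 21): e=[-2,0,6] → ·  [on edge]
  covered (1 px):
    · · · · · · ·
    · · · · · · ·
    · · · · · · ·
    · · · · · · ·
    · · · · · · ·
    · · · · · · ·
    · · · · · · ·
    · · · # · · ·
    · · · · · · ·
    · · · · · · ·
    · · · · · · ·
T1:
  2·area = 112
  edge (2, 12)→(6, 2): d=(4,-10) top-left  bias=+0
  edge (6, 2)→(10, 20): d=(4,18) right/bottom  bias=-1
  edge (10, 20)→(2, 12): d=(-8,-8) top-left  bias=+0
    (2,2)@(5, 5): e=[2,30,80] → #
    (3,2)@(7, 5): e=[22,-6,96] → ·
    (2,3)@(5, 7): e=[10,38,64] → #
    (3,3)@(7, 7): e=[30,2,80] → #
    (4,3)@(9, 7): e=[50,-34,96] → ·
    (2,4)@(5, 9): e=[18,46,48] → #
    (4,4)@(9, 9): e=[58,-26,80] → ·
    (0,5)@(1, 11): e=[-14,126,0] → ·  [on edge]
    (1,5)@(3, 11): e=[6,90,16] → #
    (4,5)@(9, 11): e=[66,-18,64] → ·
    (1,6)@(3, 13): e=[14,98,0] → #  [on edge]
    (4,6)@(9, 13): e=[74,-10,48] → ·
    (2,7)@(5, 15): e=[42,70,0] → #  [on edge]
    (3,8)@(7, 17): e=[70,42,0] → #  [on edge]
    (4,9)@(9, 19): e=[98,14,0] → #  [on edge]
    (5,10)@(11, 21): e=[126,-14,0] → ·  [on edge]
  covered (16 px):
    · · · · · · ·
    · · · · · · ·
    · · # · · · ·
    · · # # · · ·
    · · # # · · ·
    · # # # · · ·
    · # # # · · ·
    · · # # · · ·
    · · · # # · ·
    · · · · # · ·
    · · · · · · ·
T2:
  2·area = 8  (B↔C swapped to make it positive)
  edge (12, 10)→(8, 10): d=(-4,0) right/bottom  bias=-1
  edge (8, 10)→(13, 8): d=(5,-2) top-left  bias=+0
  edge (13, 8)→(12, 10): d=(-1,2) right/bottom  bias=-1
    (5,4)@(11, 9): e=[4,1,3] → #
    (6,4)@(13, 9): e=[4,5,-1] → ·
    (5,5)@(11, 11): e=[-4,11,1] → ·
  covered (1 px):
    · · · · · · ·
    · · · · · · ·
    · · · · · · ·
    · · · · · · ·
    · · · · · # ·
    · · · · · · ·
    · · · · · · ·
    · · · · · · ·
    · · · · · · ·
    · · · · · · ·
    · · · · · · ·
T3:
  2·area = 80
  edge (0, 16)→(8, 8): d=(8,-8) top-left  bias=+0
  edge (8, 8)→(10, 16): d=(2,8) right/bottom  bias=-1
  edge (10, 16)→(0, 16): d=(-10,0) right/bottom  bias=-1
    (6,1)@(13, 3): e=[0,-50,130] → ·  [on edge]
    (5,2)@(11, 5): e=[0,-30,110] → ·  [on edge]
    (4,3)@(9, 7): e=[0,-10,90] → ·  [on edge]
    (3,4)@(7, 9): e=[0,10,70] → #  [on edge]
    (4,4)@(9, 9): e=[16,-6,70] → ·
    (2,5)@(5, 11): e=[0,30,50] → #  [on edge]
    (4,5)@(9, 11): e=[32,-2,50] → ·
    (1,6)@(3, 13): e=[0,50,30] → #  [on edge]
    (4,6)@(9, 13): e=[48,2,30] → #
    (5,6)@(11, 13): e=[64,-14,30] → ·
    (0,7)@(1, 15): e=[0,70,10] → #  [on edge]
    (5,7)@(11, 15): e=[80,-10,10] → ·
  covered (12 px):
    · · · · · · ·
    · · · · · · ·
    · · · · · · ·
    · · · · · · ·
    · · · # · · ·
    · · # # · · ·
    · # # # # · ·
    # # # # # · ·
    · · · · · · ·
    · · · · · · ·
    · · · · · · ·

Z-buffer (winner per pixel, '.' = empty):
  . . . . . . .
  . . . . . . .
  . . 1 . . . .
  . . 1 1 . . .
  . . 1 3 . 2 .
  . 1 3 3 . . .
  . 3 3 3 3 . .
  3 3 3 3 3 . .
  . . . 1 1 . .
  . . . . 1 . .
  . . . . . . .

Result: 1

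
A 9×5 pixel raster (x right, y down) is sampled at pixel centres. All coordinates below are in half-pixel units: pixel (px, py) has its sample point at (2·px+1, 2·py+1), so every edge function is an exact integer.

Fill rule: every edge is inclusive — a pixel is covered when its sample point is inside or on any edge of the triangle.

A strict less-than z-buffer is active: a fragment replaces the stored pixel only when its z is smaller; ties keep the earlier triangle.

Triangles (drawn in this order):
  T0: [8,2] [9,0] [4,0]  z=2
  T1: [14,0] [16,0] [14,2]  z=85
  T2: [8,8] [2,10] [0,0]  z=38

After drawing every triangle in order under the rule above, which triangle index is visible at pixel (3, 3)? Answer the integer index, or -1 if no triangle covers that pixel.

T0:
  2·area = 10  (B↔C swapped to make it positive)
  edge (8, 2)→(4, 0): d=(-4,-2) inclusive
  edge (4, 0)→(9, 0): d=(5,0) inclusive
  edge (9, 0)→(8, 2): d=(-1,2) inclusive
    (3,0)@(7, 1): e=[2,5,3] → X
    (4,0)@(9, 1): e=[6,5,-1] → .
    (3,1)@(7, 3): e=[-6,15,1] → .
  covered (1 px):
    . . . X . . . . .
    . . . . . . . . .
    . . . . . . . . .
    . . . . . . . . .
    . . . . . . . . .
T1:
  2·area = 4
  edge (14, 0)→(16, 0): d=(2,0) inclusive
  edge (16, 0)→(14, 2): d=(-2,2) inclusive
  edge (14, 2)→(14, 0): d=(0,-2) inclusive
    (7,0)@(15, 1): e=[2,0,2] → X  [on edge]
    (8,0)@(17, 1): e=[2,-4,6] → .
    (6,1)@(13, 3): e=[6,0,-2] → .  [on edge]
    (7,1)@(15, 3): e=[6,-4,2] → .
    (5,2)@(11, 5): e=[10,0,-6] → .  [on edge]
    (4,3)@(9, 7): e=[14,0,-10] → .  [on edge]
    (3,4)@(7, 9): e=[18,0,-14] → .  [on edge]
  covered (1 px):
    . . . . . . . X .
    . . . . . . . . .
    . . . . . . . . .
    . . . . . . . . .
    . . . . . . . . .
T2:
  2·area = 64
  edge (8, 8)→(2, 10): d=(-6,2) inclusive
  edge (2, 10)→(0, 0): d=(-2,-10) inclusive
  edge (0, 0)→(8, 8): d=(8,8) inclusive
    (0,0)@(1, 1): e=[56,8,0] → X  [on edge]
    (1,0)@(3, 1): e=[52,28,-16] → .
    (0,1)@(1, 3): e=[44,4,16] → X
    (1,1)@(3, 3): e=[40,24,0] → X  [on edge]
    (2,1)@(5, 3): e=[36,44,-16] → .
    (0,2)@(1, 5): e=[32,0,32] → X  [on edge]
    (2,2)@(5, 5): e=[24,40,0] → X  [on edge]
    (3,2)@(7, 5): e=[20,60,-16] → .
    (8,2)@(17, 5): e=[0,160,-96] → .  [on edge]
    (0,3)@(1, 7): e=[20,-4,48] → .
    (1,3)@(3, 7): e=[16,16,32] → X
    (3,3)@(7, 7): e=[8,56,0] → X  [on edge]
    (5,3)@(11, 7): e=[0,96,-32] → .  [on edge]
    (2,4)@(5, 9): e=[0,32,32] → X  [on edge]
    (4,4)@(9, 9): e=[-8,72,0] → .  [on edge]
  covered (11 px):
    X . . . . . . . .
    X X . . . . . . .
    X X X . . . . . .
    . X X X . . . . .
    . X X . . . . . .

Z-buffer (winner per pixel, '.' = empty):
  2 . . 0 . . . 1 .
  2 2 . . . . . . .
  2 2 2 . . . . . .
  . 2 2 2 . . . . .
  . 2 2 . . . . . .

Answer: 2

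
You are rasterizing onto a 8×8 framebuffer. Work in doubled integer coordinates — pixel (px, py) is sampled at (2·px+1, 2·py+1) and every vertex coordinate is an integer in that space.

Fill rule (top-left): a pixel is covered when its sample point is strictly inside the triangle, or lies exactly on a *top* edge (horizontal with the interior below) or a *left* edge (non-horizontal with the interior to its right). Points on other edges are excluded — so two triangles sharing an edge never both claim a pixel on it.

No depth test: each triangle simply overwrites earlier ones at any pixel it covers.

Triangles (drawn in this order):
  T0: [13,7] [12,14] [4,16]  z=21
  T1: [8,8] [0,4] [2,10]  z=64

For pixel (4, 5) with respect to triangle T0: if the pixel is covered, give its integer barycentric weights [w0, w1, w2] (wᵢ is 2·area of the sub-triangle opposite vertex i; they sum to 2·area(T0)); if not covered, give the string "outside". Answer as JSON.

T0:
  2·area = 54
  edge (13, 7)→(12, 14): d=(-1,7) right/bottom  bias=-1
  edge (12, 14)→(4, 16): d=(-8,2) right/bottom  bias=-1
  edge (4, 16)→(13, 7): d=(9,-9) top-left  bias=+0
    (7,2)@(15, 5): e=[-12,66,0] → ·  [on edge]
    (6,3)@(13, 7): e=[0,54,0] → ·  [on edge]
    (5,4)@(11, 9): e=[12,42,0] → █  [on edge]
    (6,4)@(13, 9): e=[-2,38,18] → ·
    (4,5)@(9, 11): e=[24,30,0] → █  [on edge]
    (6,5)@(13, 11): e=[-4,22,36] → ·
    (3,6)@(7, 13): e=[36,18,0] → █  [on edge]
    (6,6)@(13, 13): e=[-6,6,54] → ·
    (2,7)@(5, 15): e=[48,6,0] → █  [on edge]
    (4,7)@(9, 15): e=[20,-2,36] → ·
    (5,7)@(11, 15): e=[6,-6,54] → ·
  covered (8 px):
    · · · · · · · ·
    · · · · · · · ·
    · · · · · · · ·
    · · · · · · · ·
    · · · · · █ · ·
    · · · · █ █ · ·
    · · · █ █ █ · ·
    · · █ █ · · · ·
T1:
  2·area = 40  (B↔C swapped to make it positive)
  edge (8, 8)→(2, 10): d=(-6,2) right/bottom  bias=-1
  edge (2, 10)→(0, 4): d=(-2,-6) top-left  bias=+0
  edge (0, 4)→(8, 8): d=(8,4) right/bottom  bias=-1
    (0,2)@(1, 5): e=[32,4,4] → █
    (1,2)@(3, 5): e=[28,16,-4] → ·
    (0,3)@(1, 7): e=[20,0,20] → █  [on edge]
    (1,3)@(3, 7): e=[16,12,12] → █
    (2,3)@(5, 7): e=[12,24,4] → █
    (3,3)@(7, 7): e=[8,36,-4] → ·
    (5,3)@(11, 7): e=[0,60,-20] → ·  [on edge]
    (0,4)@(1, 9): e=[8,-4,36] → ·
    (1,4)@(3, 9): e=[4,8,28] → █
    (2,4)@(5, 9): e=[0,20,20] → ·  [on edge]
    (1,5)@(3, 11): e=[-8,4,44] → ·
    (1,6)@(3, 13): e=[-20,0,60] → ·  [on edge]
  covered (5 px):
    · · · · · · · ·
    · · · · · · · ·
    █ · · · · · · ·
    █ █ █ · · · · ·
    · █ · · · · · ·
    · · · · · · · ·
    · · · · · · · ·
    · · · · · · · ·

Final: [30,0,24]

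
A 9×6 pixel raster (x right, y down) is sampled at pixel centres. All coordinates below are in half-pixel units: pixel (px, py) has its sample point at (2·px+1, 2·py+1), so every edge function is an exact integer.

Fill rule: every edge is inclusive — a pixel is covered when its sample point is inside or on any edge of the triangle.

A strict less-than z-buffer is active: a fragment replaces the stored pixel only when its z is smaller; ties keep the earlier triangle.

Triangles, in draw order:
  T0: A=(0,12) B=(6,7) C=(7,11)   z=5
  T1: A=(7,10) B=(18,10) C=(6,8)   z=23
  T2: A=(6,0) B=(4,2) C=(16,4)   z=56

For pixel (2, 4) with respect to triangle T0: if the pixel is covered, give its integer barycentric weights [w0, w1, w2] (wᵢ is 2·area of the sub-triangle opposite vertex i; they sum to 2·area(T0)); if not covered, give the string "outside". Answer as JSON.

T0:
  2·area = 29
  edge (0, 12)→(6, 7): d=(6,-5) inclusive
  edge (6, 7)→(7, 11): d=(1,4) inclusive
  edge (7, 11)→(0, 12): d=(-7,1) inclusive
    (2,1)@(5, 3): e=[-29,0,58] → .  [on edge]
    (2,4)@(5, 9): e=[7,6,16] → X
    (3,4)@(7, 9): e=[17,-2,14] → .
    (1,5)@(3, 11): e=[9,16,4] → X
    (3,5)@(7, 11): e=[29,0,0] → X  [on edge]
    (4,5)@(9, 11): e=[39,-8,-2] → .
  covered (4 px):
    . . . . . . . . .
    . . . . . . . . .
    . . . . . . . . .
    . . . . . . . . .
    . . X . . . . . .
    . X X X . . . . .
T1:
  2·area = 22  (B↔C swapped to make it positive)
  edge (7, 10)→(6, 8): d=(-1,-2) inclusive
  edge (6, 8)→(18, 10): d=(12,2) inclusive
  edge (18, 10)→(7, 10): d=(-11,0) inclusive
    (3,4)@(7, 9): e=[1,10,11] → X
    (4,4)@(9, 9): e=[5,6,11] → X
    (5,4)@(11, 9): e=[9,2,11] → X
    (6,4)@(13, 9): e=[13,-2,11] → .
    (3,5)@(7, 11): e=[-1,34,-11] → .
    (4,5)@(9, 11): e=[3,30,-11] → .
    (5,5)@(11, 11): e=[7,26,-11] → .
  covered (3 px):
    . . . . . . . . .
    . . . . . . . . .
    . . . . . . . . .
    . . . . . . . . .
    . . . X X X . . .
    . . . . . . . . .
T2:
  2·area = 28  (B↔C swapped to make it positive)
  edge (6, 0)→(16, 4): d=(10,4) inclusive
  edge (16, 4)→(4, 2): d=(-12,-2) inclusive
  edge (4, 2)→(6, 0): d=(2,-2) inclusive
    (2,0)@(5, 1): e=[14,14,0] → X  [on edge]
    (3,0)@(7, 1): e=[6,18,4] → X
    (4,0)@(9, 1): e=[-2,22,8] → .
    (1,1)@(3, 3): e=[42,-14,0] → .  [on edge]
    (2,1)@(5, 3): e=[34,-10,4] → .
    (3,1)@(7, 3): e=[26,-6,8] → .
    (5,1)@(11, 3): e=[10,2,16] → X
    (6,1)@(13, 3): e=[2,6,20] → X
    (7,1)@(15, 3): e=[-6,10,24] → .
    (0,2)@(1, 5): e=[70,-42,0] → .  [on edge]
    (5,2)@(11, 5): e=[30,-22,20] → .
    (6,2)@(13, 5): e=[22,-18,24] → .
  covered (4 px):
    . . X X . . . . .
    . . . . . X X . .
    . . . . . . . . .
    . . . . . . . . .
    . . . . . . . . .
    . . . . . . . . .

Final: [6,16,7]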